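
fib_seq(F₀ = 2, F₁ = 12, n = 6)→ [2, 12, 14, 26, 40, 66]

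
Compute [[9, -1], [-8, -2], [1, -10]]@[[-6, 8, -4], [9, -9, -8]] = C[0][0] = (9)*(-6) + (-1)*(9) = -63
C[0][1] = (9)*(8) + (-1)*(-9) = 81
C[0][2] = (9)*(-4) + (-1)*(-8) = -28
C[1][0] = (-8)*(-6) + (-2)*(9) = 30
C[1][1] = (-8)*(8) + (-2)*(-9) = -46
C[1][2] = (-8)*(-4) + (-2)*(-8) = 48
... (3 more cells)
= [[-63, 81, -28], [30, -46, 48], [-96, 98, 76]]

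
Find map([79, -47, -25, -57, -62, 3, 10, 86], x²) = [6241, 2209, 625, 3249, 3844, 9, 100, 7396]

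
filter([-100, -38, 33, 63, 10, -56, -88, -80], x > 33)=keep x where x > 33: -100✗, -38✗, 33✗, 63✓, 10✗, -56✗, -88✗, -80✗
= [63]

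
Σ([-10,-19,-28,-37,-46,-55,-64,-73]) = -332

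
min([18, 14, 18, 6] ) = 6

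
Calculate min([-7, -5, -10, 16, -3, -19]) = -19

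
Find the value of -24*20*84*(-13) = 524160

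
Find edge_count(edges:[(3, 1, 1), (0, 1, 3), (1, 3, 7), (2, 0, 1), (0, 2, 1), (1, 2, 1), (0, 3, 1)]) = 7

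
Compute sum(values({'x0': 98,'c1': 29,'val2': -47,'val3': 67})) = 98 + 29 + (-47) + 67
= 147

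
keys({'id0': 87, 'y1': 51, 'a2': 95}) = ['id0', 'y1', 'a2']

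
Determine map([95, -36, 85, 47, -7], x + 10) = 95+10=105, -36+10=-26, 85+10=95, 47+10=57, -7+10=3
= [105, -26, 95, 57, 3]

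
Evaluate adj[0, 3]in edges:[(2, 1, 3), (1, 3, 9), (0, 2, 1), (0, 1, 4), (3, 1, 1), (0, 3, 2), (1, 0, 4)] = 2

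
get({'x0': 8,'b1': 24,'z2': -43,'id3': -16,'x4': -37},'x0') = 8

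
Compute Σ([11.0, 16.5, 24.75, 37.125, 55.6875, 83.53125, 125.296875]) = 353.890625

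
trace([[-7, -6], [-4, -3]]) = diagonal: (-7) + (-3)
= -10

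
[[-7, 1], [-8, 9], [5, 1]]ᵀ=[[-7, -8, 5], [1, 9, 1]]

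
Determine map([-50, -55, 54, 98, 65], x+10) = [-40, -45, 64, 108, 75]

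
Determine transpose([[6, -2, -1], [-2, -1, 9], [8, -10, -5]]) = [[6, -2, 8], [-2, -1, -10], [-1, 9, -5]]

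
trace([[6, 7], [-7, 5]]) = diagonal: 6 + 5
= 11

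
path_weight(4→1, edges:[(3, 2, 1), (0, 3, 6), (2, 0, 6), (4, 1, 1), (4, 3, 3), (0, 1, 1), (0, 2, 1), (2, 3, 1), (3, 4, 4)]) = w(4→1)=1
= 1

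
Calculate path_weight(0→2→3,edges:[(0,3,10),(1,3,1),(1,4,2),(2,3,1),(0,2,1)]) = w(0→2)=1 + w(2→3)=1
= 2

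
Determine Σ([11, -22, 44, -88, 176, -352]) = 11 + -22 + 44 + -88 + 176 + -352
= -231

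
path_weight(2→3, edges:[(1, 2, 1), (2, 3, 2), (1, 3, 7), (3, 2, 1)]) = w(2→3)=2
= 2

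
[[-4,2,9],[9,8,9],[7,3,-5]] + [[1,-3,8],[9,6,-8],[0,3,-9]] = [[-3, -1, 17], [18, 14, 1], [7, 6, -14]]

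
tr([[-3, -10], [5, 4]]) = diagonal: (-3) + 4
= 1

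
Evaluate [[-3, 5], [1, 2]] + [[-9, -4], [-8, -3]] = [[-12, 1], [-7, -1]]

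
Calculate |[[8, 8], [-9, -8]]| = (8)*(-8) - (8)*(-9)
= 8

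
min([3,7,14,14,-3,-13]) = -13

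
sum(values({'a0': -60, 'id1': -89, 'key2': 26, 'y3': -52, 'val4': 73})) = -102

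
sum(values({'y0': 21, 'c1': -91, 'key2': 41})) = -29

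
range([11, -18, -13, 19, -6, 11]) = 37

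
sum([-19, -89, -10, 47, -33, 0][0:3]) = -118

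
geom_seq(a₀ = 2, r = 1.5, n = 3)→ a_0 = 2*1.5^0 = 2.0
a_1 = 2*1.5^1 = 3.0
a_2 = 2*1.5^2 = 4.5
= [2.0, 3.0, 4.5]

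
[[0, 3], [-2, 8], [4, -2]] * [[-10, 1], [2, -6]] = C[0][0] = (0)*(-10) + (3)*(2) = 6
C[0][1] = (0)*(1) + (3)*(-6) = -18
C[1][0] = (-2)*(-10) + (8)*(2) = 36
C[1][1] = (-2)*(1) + (8)*(-6) = -50
C[2][0] = (4)*(-10) + (-2)*(2) = -44
C[2][1] = (4)*(1) + (-2)*(-6) = 16
= [[6, -18], [36, -50], [-44, 16]]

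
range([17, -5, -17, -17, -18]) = 35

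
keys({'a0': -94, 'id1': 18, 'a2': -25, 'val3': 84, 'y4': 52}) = ['a0', 'id1', 'a2', 'val3', 'y4']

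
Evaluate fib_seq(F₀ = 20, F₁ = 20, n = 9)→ F_2 = F_1 + F_0 = 40
F_3 = F_2 + F_1 = 60
F_4 = F_3 + F_2 = 100
...
= [20, 20, 40, 60, 100, 160, 260, 420, 680]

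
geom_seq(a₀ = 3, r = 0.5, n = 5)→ a_0 = 3*0.5^0 = 3.0
a_1 = 3*0.5^1 = 1.5
a_2 = 3*0.5^2 = 0.75
...
= [3.0, 1.5, 0.75, 0.375, 0.1875]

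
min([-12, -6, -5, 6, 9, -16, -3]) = -16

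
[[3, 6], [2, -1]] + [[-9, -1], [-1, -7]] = [[-6, 5], [1, -8]]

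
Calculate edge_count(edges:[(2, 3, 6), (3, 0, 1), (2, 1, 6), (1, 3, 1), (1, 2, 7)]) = 5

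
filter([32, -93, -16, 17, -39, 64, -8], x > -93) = keep x where x > -93: 32✓, -93✗, -16✓, 17✓, -39✓, 64✓, -8✓
= [32, -16, 17, -39, 64, -8]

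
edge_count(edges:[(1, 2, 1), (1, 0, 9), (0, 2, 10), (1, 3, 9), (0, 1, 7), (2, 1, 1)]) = 6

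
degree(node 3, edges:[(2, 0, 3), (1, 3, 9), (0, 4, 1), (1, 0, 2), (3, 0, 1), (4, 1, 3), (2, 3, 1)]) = 3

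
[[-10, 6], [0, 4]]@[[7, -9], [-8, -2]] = C[0][0] = (-10)*(7) + (6)*(-8) = -118
C[0][1] = (-10)*(-9) + (6)*(-2) = 78
C[1][0] = (0)*(7) + (4)*(-8) = -32
C[1][1] = (0)*(-9) + (4)*(-2) = -8
= [[-118, 78], [-32, -8]]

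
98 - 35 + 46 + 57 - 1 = 165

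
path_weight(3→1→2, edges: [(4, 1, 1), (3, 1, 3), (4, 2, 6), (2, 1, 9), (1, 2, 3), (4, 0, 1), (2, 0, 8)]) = 6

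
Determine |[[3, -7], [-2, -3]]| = -23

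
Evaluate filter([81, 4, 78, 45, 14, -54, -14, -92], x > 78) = keep x where x > 78: 81✓, 4✗, 78✗, 45✗, 14✗, -54✗, -14✗, -92✗
= [81]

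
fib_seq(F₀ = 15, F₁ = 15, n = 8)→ F_2 = F_1 + F_0 = 30
F_3 = F_2 + F_1 = 45
F_4 = F_3 + F_2 = 75
...
= [15, 15, 30, 45, 75, 120, 195, 315]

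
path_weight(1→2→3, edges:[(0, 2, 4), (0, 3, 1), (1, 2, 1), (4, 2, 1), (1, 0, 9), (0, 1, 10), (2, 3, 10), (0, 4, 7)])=11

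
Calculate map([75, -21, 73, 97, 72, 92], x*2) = 75*2=150, -21*2=-42, 73*2=146, 97*2=194, 72*2=144, 92*2=184
= [150, -42, 146, 194, 144, 184]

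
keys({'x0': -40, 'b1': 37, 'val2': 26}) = ['x0', 'b1', 'val2']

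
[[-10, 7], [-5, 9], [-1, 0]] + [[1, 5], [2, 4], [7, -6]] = [[-9, 12], [-3, 13], [6, -6]]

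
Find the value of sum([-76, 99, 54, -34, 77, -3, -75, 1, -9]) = (-76) + 99 + 54 + (-34) + 77 + (-3) + (-75) + 1 + (-9)
= 34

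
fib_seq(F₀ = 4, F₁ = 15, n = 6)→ F_2 = F_1 + F_0 = 19
F_3 = F_2 + F_1 = 34
F_4 = F_3 + F_2 = 53
...
= [4, 15, 19, 34, 53, 87]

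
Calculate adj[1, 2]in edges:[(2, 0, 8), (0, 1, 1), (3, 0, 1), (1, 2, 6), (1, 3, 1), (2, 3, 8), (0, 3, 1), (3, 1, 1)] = 6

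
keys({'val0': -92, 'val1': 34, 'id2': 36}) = ['val0', 'val1', 'id2']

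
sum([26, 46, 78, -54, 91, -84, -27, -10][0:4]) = slice → [26, 46, 78, -54]
26 + 46 + 78 + (-54)
= 96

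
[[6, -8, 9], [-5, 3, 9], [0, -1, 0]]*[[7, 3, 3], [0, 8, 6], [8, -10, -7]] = [[114, -136, -93], [37, -81, -60], [0, -8, -6]]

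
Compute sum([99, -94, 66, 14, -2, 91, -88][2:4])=slice → [66, 14]
66 + 14
= 80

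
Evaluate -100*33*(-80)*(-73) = -19272000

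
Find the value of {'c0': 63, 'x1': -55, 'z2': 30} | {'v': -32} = {'c0': 63, 'x1': -55, 'z2': 30, 'v': -32}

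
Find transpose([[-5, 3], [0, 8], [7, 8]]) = [[-5, 0, 7], [3, 8, 8]]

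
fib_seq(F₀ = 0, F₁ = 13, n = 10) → F_2 = F_1 + F_0 = 13
F_3 = F_2 + F_1 = 26
F_4 = F_3 + F_2 = 39
...
= [0, 13, 13, 26, 39, 65, 104, 169, 273, 442]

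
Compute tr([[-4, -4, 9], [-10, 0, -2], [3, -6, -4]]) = -8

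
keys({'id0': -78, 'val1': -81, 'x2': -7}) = ['id0', 'val1', 'x2']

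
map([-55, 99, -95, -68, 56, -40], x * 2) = [-110, 198, -190, -136, 112, -80]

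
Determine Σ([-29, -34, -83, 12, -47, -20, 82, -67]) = -186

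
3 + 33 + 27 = 63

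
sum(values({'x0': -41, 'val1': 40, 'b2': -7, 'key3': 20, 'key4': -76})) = (-41) + 40 + (-7) + 20 + (-76)
= -64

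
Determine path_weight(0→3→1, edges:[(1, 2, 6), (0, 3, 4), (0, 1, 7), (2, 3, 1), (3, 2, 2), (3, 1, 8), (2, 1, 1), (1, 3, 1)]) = w(0→3)=4 + w(3→1)=8
= 12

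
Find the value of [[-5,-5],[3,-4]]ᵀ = [[-5, 3], [-5, -4]]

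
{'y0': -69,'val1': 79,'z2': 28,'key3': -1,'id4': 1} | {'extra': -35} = {'y0': -69, 'val1': 79, 'z2': 28, 'key3': -1, 'id4': 1, 'extra': -35}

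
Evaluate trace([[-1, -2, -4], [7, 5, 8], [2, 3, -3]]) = diagonal: (-1) + 5 + (-3)
= 1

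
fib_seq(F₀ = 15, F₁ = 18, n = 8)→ F_2 = F_1 + F_0 = 33
F_3 = F_2 + F_1 = 51
F_4 = F_3 + F_2 = 84
...
= [15, 18, 33, 51, 84, 135, 219, 354]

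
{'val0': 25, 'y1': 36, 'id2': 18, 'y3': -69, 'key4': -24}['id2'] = 18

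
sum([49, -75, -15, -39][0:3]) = -41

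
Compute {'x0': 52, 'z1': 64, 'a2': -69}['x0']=52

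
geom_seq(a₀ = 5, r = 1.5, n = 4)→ [5.0, 7.5, 11.25, 16.875]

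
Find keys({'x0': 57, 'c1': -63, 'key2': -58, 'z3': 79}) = ['x0', 'c1', 'key2', 'z3']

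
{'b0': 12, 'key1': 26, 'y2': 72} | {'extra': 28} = {'b0': 12, 'key1': 26, 'y2': 72, 'extra': 28}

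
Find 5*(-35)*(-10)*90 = 157500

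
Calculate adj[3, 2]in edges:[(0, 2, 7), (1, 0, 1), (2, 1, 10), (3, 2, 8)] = 8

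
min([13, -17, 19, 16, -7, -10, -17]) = -17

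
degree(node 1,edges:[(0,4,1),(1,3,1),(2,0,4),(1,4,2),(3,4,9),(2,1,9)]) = 3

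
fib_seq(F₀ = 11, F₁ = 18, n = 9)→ [11, 18, 29, 47, 76, 123, 199, 322, 521]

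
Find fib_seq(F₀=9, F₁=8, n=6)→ F_2 = F_1 + F_0 = 17
F_3 = F_2 + F_1 = 25
F_4 = F_3 + F_2 = 42
...
= [9, 8, 17, 25, 42, 67]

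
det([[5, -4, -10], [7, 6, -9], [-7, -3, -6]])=(1)*(5)*det([[6, -9], [-3, -6]]) + (-1)*(-4)*det([[7, -9], [-7, -6]]) + (1)*(-10)*det([[7, 6], [-7, -3]])
= -315 + -420 + -210
= -945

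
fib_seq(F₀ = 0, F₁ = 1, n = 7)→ [0, 1, 1, 2, 3, 5, 8]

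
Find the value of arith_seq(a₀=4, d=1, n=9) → [4, 5, 6, 7, 8, 9, 10, 11, 12]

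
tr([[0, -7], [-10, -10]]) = diagonal: 0 + (-10)
= -10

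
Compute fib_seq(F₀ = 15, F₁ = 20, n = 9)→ [15, 20, 35, 55, 90, 145, 235, 380, 615]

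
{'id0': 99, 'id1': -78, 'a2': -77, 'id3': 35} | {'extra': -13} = {'id0': 99, 'id1': -78, 'a2': -77, 'id3': 35, 'extra': -13}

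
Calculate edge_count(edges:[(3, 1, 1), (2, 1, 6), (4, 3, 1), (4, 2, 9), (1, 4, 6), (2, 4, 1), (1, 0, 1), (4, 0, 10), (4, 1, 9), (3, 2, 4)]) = 10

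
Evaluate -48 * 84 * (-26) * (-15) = -1572480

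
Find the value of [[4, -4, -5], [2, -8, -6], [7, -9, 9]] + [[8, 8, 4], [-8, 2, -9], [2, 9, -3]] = [[12, 4, -1], [-6, -6, -15], [9, 0, 6]]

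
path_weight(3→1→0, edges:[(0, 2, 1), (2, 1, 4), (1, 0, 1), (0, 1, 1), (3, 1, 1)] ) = w(3→1)=1 + w(1→0)=1
= 2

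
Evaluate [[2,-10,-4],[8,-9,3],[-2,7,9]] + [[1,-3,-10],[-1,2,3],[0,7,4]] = [[3, -13, -14], [7, -7, 6], [-2, 14, 13]]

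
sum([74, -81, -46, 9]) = 74 + (-81) + (-46) + 9
= -44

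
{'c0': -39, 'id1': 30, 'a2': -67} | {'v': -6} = {'c0': -39, 'id1': 30, 'a2': -67, 'v': -6}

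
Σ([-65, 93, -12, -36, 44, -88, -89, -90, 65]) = -178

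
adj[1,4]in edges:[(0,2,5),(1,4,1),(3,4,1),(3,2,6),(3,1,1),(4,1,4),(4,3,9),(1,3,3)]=1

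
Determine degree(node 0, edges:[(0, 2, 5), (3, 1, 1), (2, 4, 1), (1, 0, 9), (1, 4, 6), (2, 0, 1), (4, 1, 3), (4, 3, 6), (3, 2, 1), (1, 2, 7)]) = incident: (0,2), (1,0), (2,0)
= 3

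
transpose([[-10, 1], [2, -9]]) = [[-10, 2], [1, -9]]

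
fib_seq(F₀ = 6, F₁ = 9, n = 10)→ F_2 = F_1 + F_0 = 15
F_3 = F_2 + F_1 = 24
F_4 = F_3 + F_2 = 39
...
= [6, 9, 15, 24, 39, 63, 102, 165, 267, 432]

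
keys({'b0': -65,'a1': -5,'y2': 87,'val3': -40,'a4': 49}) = ['b0', 'a1', 'y2', 'val3', 'a4']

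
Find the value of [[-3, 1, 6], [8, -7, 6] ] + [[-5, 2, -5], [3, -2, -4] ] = [[-8, 3, 1], [11, -9, 2]]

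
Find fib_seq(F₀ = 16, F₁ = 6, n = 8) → F_2 = F_1 + F_0 = 22
F_3 = F_2 + F_1 = 28
F_4 = F_3 + F_2 = 50
...
= [16, 6, 22, 28, 50, 78, 128, 206]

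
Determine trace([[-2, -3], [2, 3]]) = 1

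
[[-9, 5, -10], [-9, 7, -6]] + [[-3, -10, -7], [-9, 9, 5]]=[[-12, -5, -17], [-18, 16, -1]]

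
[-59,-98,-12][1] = -98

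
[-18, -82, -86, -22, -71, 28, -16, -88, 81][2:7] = [-86, -22, -71, 28, -16]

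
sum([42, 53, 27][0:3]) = 122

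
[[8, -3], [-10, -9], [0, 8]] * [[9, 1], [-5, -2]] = C[0][0] = (8)*(9) + (-3)*(-5) = 87
C[0][1] = (8)*(1) + (-3)*(-2) = 14
C[1][0] = (-10)*(9) + (-9)*(-5) = -45
C[1][1] = (-10)*(1) + (-9)*(-2) = 8
C[2][0] = (0)*(9) + (8)*(-5) = -40
C[2][1] = (0)*(1) + (8)*(-2) = -16
= [[87, 14], [-45, 8], [-40, -16]]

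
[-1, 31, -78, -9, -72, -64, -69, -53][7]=-53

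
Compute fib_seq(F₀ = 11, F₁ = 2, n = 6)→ [11, 2, 13, 15, 28, 43]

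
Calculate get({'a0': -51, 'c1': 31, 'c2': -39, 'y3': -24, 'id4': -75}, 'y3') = -24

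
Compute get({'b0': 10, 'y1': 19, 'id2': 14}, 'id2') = 14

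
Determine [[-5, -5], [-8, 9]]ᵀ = [[-5, -8], [-5, 9]]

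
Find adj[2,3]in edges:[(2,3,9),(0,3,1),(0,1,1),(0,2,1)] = 9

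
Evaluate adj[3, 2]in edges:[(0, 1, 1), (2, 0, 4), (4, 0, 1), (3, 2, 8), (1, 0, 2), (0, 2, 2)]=8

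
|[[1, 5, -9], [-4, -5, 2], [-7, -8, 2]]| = 3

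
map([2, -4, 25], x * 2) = [4, -8, 50]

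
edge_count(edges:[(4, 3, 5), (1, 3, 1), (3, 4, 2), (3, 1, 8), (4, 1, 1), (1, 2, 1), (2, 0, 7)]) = 7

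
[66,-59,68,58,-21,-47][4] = -21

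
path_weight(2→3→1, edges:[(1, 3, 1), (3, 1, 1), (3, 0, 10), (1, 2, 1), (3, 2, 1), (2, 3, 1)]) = 2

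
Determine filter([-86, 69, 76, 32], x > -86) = keep x where x > -86: -86✗, 69✓, 76✓, 32✓
= [69, 76, 32]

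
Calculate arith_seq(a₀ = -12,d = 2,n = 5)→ a_0 = -12 + 0*2 = -12
a_1 = -12 + 1*2 = -10
a_2 = -12 + 2*2 = -8
...
= [-12, -10, -8, -6, -4]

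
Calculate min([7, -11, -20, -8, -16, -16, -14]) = -20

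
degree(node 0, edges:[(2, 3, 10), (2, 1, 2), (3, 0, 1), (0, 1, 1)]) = incident: (3,0), (0,1)
= 2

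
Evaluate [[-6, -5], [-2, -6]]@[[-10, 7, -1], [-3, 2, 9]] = [[75, -52, -39], [38, -26, -52]]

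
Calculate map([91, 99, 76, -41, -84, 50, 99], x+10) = 91+10=101, 99+10=109, 76+10=86, -41+10=-31, -84+10=-74, 50+10=60, 99+10=109
= [101, 109, 86, -31, -74, 60, 109]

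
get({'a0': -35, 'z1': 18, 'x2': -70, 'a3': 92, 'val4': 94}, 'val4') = 94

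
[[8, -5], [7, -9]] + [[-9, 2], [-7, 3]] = [[-1, -3], [0, -6]]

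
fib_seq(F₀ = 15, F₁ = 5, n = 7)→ F_2 = F_1 + F_0 = 20
F_3 = F_2 + F_1 = 25
F_4 = F_3 + F_2 = 45
...
= [15, 5, 20, 25, 45, 70, 115]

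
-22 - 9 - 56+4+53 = -30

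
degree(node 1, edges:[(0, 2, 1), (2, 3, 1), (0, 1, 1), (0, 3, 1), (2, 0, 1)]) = 1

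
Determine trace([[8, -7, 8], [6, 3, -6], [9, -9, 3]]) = 14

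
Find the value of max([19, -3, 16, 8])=19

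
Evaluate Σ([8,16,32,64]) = 8 + 16 + 32 + 64
= 120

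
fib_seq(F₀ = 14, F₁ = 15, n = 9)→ [14, 15, 29, 44, 73, 117, 190, 307, 497]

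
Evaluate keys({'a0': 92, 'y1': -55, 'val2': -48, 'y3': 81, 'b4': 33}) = ['a0', 'y1', 'val2', 'y3', 'b4']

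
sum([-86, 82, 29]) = (-86) + 82 + 29
= 25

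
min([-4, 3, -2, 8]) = -4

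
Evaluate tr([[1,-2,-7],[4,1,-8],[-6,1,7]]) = diagonal: 1 + 1 + 7
= 9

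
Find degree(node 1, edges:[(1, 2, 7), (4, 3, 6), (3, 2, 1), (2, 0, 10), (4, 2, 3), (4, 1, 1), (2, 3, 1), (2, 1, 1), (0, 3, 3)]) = 3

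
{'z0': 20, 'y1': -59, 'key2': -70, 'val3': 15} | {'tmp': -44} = {'z0': 20, 'y1': -59, 'key2': -70, 'val3': 15, 'tmp': -44}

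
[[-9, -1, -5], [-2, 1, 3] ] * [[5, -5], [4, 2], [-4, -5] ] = [[-29, 68], [-18, -3]]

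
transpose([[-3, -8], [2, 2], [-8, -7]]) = [[-3, 2, -8], [-8, 2, -7]]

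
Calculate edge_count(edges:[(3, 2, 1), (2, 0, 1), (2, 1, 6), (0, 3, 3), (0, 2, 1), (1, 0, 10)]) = 6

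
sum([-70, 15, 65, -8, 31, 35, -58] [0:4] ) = 2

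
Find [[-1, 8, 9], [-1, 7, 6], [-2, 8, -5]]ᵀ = [[-1, -1, -2], [8, 7, 8], [9, 6, -5]]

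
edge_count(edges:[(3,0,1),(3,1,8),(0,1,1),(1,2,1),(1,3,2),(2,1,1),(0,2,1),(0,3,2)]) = 8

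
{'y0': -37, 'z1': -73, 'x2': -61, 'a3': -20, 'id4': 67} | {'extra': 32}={'y0': -37, 'z1': -73, 'x2': -61, 'a3': -20, 'id4': 67, 'extra': 32}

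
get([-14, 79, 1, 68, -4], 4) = -4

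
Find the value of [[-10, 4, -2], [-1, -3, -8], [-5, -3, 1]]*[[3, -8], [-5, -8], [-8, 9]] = [[-34, 30], [76, -40], [-8, 73]]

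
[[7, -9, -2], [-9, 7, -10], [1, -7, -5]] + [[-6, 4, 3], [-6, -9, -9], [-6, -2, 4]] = [[1, -5, 1], [-15, -2, -19], [-5, -9, -1]]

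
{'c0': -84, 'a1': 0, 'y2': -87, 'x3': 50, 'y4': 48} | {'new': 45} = {'c0': -84, 'a1': 0, 'y2': -87, 'x3': 50, 'y4': 48, 'new': 45}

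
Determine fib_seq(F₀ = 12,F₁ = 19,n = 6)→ [12, 19, 31, 50, 81, 131]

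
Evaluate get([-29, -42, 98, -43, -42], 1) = -42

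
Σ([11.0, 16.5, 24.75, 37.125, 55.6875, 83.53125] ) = 11.0 + 16.5 + 24.75 + 37.125 + 55.6875 + 83.53125
= 228.59375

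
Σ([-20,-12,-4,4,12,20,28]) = (-20) + (-12) + (-4) + 4 + 12 + 20 + 28
= 28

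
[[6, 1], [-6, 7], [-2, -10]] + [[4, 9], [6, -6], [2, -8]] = [[10, 10], [0, 1], [0, -18]]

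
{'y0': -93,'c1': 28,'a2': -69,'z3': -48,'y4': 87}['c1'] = 28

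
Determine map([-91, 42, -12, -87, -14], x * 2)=[-182, 84, -24, -174, -28]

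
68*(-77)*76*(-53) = 21090608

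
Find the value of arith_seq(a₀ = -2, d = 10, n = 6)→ a_0 = -2 + 0*10 = -2
a_1 = -2 + 1*10 = 8
a_2 = -2 + 2*10 = 18
...
= [-2, 8, 18, 28, 38, 48]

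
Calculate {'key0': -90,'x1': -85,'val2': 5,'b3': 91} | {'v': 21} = {'key0': -90, 'x1': -85, 'val2': 5, 'b3': 91, 'v': 21}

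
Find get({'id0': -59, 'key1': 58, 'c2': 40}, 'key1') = 58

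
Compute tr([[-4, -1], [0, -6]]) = -10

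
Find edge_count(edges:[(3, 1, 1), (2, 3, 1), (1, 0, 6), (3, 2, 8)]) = 4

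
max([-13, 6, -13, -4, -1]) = 6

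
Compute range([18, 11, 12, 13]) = 7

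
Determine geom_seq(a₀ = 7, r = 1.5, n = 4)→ [7.0, 10.5, 15.75, 23.625]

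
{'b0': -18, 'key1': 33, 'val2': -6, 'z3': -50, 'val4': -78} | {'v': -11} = {'b0': -18, 'key1': 33, 'val2': -6, 'z3': -50, 'val4': -78, 'v': -11}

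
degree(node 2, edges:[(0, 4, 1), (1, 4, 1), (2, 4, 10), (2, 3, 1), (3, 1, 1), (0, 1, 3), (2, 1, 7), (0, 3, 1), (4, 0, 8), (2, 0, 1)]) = 4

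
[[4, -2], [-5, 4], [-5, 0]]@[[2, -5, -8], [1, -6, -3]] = C[0][0] = (4)*(2) + (-2)*(1) = 6
C[0][1] = (4)*(-5) + (-2)*(-6) = -8
C[0][2] = (4)*(-8) + (-2)*(-3) = -26
C[1][0] = (-5)*(2) + (4)*(1) = -6
C[1][1] = (-5)*(-5) + (4)*(-6) = 1
C[1][2] = (-5)*(-8) + (4)*(-3) = 28
... (3 more cells)
= [[6, -8, -26], [-6, 1, 28], [-10, 25, 40]]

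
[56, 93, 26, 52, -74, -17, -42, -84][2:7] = [26, 52, -74, -17, -42]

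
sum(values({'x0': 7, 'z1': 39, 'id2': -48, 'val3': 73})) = 7 + 39 + (-48) + 73
= 71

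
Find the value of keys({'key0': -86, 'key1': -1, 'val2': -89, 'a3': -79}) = ['key0', 'key1', 'val2', 'a3']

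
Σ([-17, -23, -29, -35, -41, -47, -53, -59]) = (-17) + (-23) + (-29) + (-35) + (-41) + (-47) + (-53) + (-59)
= -304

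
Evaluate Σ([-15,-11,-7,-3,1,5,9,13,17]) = (-15) + (-11) + (-7) + (-3) + 1 + 5 + 9 + 13 + 17
= 9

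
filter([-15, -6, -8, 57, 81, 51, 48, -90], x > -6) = [57, 81, 51, 48]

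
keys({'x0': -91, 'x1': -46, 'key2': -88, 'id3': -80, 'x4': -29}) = ['x0', 'x1', 'key2', 'id3', 'x4']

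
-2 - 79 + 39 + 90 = 48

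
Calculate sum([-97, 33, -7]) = -71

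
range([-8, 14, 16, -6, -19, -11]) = 35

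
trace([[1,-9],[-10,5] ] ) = 6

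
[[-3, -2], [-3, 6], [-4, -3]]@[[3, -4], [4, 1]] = [[-17, 10], [15, 18], [-24, 13]]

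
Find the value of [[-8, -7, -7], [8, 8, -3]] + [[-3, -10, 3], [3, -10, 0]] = [[-11, -17, -4], [11, -2, -3]]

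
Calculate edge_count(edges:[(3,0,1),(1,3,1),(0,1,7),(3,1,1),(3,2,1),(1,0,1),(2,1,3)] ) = 7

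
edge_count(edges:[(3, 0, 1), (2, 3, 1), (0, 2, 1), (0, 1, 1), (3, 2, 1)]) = 5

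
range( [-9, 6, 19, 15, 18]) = 28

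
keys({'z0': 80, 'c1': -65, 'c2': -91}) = ['z0', 'c1', 'c2']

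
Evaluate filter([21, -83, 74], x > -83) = keep x where x > -83: 21✓, -83✗, 74✓
= [21, 74]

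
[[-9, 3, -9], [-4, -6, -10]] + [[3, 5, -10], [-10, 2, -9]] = [[-6, 8, -19], [-14, -4, -19]]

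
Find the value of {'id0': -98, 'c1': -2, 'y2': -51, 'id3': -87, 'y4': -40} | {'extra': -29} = {'id0': -98, 'c1': -2, 'y2': -51, 'id3': -87, 'y4': -40, 'extra': -29}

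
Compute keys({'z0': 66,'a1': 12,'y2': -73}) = ['z0', 'a1', 'y2']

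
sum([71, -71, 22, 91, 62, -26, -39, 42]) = 152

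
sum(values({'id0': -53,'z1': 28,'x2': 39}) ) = 14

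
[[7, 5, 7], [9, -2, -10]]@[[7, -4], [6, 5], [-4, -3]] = [[51, -24], [91, -16]]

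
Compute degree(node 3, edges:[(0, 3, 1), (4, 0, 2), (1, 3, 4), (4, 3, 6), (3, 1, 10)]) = 4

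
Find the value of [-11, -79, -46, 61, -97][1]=-79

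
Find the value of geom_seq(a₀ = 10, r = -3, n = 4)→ [10, -30, 90, -270]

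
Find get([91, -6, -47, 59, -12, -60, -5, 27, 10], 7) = 27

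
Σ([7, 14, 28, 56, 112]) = 217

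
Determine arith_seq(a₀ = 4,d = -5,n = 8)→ [4, -1, -6, -11, -16, -21, -26, -31]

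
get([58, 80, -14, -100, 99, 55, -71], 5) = 55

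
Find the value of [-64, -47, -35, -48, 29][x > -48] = [-47, -35, 29]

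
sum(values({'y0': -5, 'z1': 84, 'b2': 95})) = (-5) + 84 + 95
= 174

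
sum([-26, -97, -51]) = -174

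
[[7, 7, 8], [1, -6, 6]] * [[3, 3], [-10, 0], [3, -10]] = [[-25, -59], [81, -57]]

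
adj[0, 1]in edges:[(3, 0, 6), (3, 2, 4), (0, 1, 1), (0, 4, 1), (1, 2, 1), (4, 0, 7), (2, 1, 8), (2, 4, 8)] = 1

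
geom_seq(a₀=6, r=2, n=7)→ a_0 = 6*2^0 = 6
a_1 = 6*2^1 = 12
a_2 = 6*2^2 = 24
...
= [6, 12, 24, 48, 96, 192, 384]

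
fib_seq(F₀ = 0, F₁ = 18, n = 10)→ F_2 = F_1 + F_0 = 18
F_3 = F_2 + F_1 = 36
F_4 = F_3 + F_2 = 54
...
= [0, 18, 18, 36, 54, 90, 144, 234, 378, 612]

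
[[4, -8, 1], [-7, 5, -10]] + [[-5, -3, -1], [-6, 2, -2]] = [[-1, -11, 0], [-13, 7, -12]]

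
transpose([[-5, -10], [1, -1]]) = [[-5, 1], [-10, -1]]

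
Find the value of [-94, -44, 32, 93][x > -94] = keep x where x > -94: -94✗, -44✓, 32✓, 93✓
= [-44, 32, 93]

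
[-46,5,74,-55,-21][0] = -46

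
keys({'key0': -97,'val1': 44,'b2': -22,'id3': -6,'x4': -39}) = ['key0', 'val1', 'b2', 'id3', 'x4']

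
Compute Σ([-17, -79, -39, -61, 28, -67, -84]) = (-17) + (-79) + (-39) + (-61) + 28 + (-67) + (-84)
= -319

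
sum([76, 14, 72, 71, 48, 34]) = 76 + 14 + 72 + 71 + 48 + 34
= 315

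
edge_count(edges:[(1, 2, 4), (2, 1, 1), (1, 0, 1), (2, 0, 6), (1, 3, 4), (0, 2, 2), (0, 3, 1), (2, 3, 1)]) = 8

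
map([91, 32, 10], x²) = (91)²=8281, (32)²=1024, (10)²=100
= [8281, 1024, 100]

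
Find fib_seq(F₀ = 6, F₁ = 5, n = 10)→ F_2 = F_1 + F_0 = 11
F_3 = F_2 + F_1 = 16
F_4 = F_3 + F_2 = 27
...
= [6, 5, 11, 16, 27, 43, 70, 113, 183, 296]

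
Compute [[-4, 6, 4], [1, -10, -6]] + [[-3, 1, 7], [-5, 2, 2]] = [[-7, 7, 11], [-4, -8, -4]]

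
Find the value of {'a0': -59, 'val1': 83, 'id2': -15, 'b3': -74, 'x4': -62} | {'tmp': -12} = {'a0': -59, 'val1': 83, 'id2': -15, 'b3': -74, 'x4': -62, 'tmp': -12}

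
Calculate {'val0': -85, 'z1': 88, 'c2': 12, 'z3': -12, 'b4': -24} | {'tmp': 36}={'val0': -85, 'z1': 88, 'c2': 12, 'z3': -12, 'b4': -24, 'tmp': 36}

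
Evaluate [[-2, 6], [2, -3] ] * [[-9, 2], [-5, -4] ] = C[0][0] = (-2)*(-9) + (6)*(-5) = -12
C[0][1] = (-2)*(2) + (6)*(-4) = -28
C[1][0] = (2)*(-9) + (-3)*(-5) = -3
C[1][1] = (2)*(2) + (-3)*(-4) = 16
= [[-12, -28], [-3, 16]]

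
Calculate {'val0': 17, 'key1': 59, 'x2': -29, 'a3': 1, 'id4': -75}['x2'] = -29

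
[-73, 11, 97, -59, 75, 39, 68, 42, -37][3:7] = [-59, 75, 39, 68]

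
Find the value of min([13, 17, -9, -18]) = -18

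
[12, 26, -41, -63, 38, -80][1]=26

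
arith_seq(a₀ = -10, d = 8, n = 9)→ [-10, -2, 6, 14, 22, 30, 38, 46, 54]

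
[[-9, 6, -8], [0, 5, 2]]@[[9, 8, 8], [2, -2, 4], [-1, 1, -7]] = C[0][0] = (-9)*(9) + (6)*(2) + (-8)*(-1) = -61
C[0][1] = (-9)*(8) + (6)*(-2) + (-8)*(1) = -92
C[0][2] = (-9)*(8) + (6)*(4) + (-8)*(-7) = 8
C[1][0] = (0)*(9) + (5)*(2) + (2)*(-1) = 8
C[1][1] = (0)*(8) + (5)*(-2) + (2)*(1) = -8
C[1][2] = (0)*(8) + (5)*(4) + (2)*(-7) = 6
= [[-61, -92, 8], [8, -8, 6]]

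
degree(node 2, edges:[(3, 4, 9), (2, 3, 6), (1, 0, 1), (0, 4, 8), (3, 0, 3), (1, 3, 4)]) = 1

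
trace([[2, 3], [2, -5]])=-3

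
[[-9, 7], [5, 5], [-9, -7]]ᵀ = [[-9, 5, -9], [7, 5, -7]]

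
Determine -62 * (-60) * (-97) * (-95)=34279800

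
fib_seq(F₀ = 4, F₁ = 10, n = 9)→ [4, 10, 14, 24, 38, 62, 100, 162, 262]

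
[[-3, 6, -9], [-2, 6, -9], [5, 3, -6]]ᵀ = [[-3, -2, 5], [6, 6, 3], [-9, -9, -6]]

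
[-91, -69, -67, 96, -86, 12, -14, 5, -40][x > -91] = keep x where x > -91: -91✗, -69✓, -67✓, 96✓, -86✓, 12✓, -14✓, 5✓, -40✓
= [-69, -67, 96, -86, 12, -14, 5, -40]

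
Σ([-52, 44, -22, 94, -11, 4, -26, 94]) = (-52) + 44 + (-22) + 94 + (-11) + 4 + (-26) + 94
= 125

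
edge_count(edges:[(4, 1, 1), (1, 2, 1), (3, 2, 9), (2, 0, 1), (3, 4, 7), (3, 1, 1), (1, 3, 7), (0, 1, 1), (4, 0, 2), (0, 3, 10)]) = 10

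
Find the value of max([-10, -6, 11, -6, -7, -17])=11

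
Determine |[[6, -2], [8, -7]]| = -26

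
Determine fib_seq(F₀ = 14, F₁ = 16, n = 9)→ F_2 = F_1 + F_0 = 30
F_3 = F_2 + F_1 = 46
F_4 = F_3 + F_2 = 76
...
= [14, 16, 30, 46, 76, 122, 198, 320, 518]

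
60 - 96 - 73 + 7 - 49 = -151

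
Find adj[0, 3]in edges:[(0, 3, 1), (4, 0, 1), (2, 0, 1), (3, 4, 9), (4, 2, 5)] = 1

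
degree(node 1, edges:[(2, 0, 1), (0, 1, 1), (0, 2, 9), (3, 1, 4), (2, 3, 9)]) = 2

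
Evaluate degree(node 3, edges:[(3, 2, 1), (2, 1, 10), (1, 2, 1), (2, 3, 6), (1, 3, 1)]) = incident: (3,2), (2,3), (1,3)
= 3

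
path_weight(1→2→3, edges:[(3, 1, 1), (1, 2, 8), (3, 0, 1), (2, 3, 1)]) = w(1→2)=8 + w(2→3)=1
= 9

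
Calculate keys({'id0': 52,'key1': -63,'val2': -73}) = ['id0', 'key1', 'val2']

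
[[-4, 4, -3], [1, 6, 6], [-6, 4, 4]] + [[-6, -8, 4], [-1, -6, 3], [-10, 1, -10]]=[[-10, -4, 1], [0, 0, 9], [-16, 5, -6]]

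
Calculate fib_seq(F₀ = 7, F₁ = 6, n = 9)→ F_2 = F_1 + F_0 = 13
F_3 = F_2 + F_1 = 19
F_4 = F_3 + F_2 = 32
...
= [7, 6, 13, 19, 32, 51, 83, 134, 217]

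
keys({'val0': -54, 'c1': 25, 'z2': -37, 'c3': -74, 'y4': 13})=['val0', 'c1', 'z2', 'c3', 'y4']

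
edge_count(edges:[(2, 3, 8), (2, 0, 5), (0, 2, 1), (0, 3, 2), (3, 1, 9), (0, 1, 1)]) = 6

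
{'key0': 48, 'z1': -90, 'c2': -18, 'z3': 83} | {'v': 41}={'key0': 48, 'z1': -90, 'c2': -18, 'z3': 83, 'v': 41}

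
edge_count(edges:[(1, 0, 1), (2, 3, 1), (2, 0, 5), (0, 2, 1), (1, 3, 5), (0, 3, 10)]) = 6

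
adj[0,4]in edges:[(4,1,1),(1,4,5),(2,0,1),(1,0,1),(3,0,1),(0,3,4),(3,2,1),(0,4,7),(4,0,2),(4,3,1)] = 7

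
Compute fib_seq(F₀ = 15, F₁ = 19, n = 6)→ [15, 19, 34, 53, 87, 140]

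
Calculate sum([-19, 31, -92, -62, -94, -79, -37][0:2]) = slice → [-19, 31]
(-19) + 31
= 12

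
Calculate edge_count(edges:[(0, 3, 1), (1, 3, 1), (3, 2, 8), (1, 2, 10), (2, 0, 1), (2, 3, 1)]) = 6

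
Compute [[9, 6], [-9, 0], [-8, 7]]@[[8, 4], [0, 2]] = C[0][0] = (9)*(8) + (6)*(0) = 72
C[0][1] = (9)*(4) + (6)*(2) = 48
C[1][0] = (-9)*(8) + (0)*(0) = -72
C[1][1] = (-9)*(4) + (0)*(2) = -36
C[2][0] = (-8)*(8) + (7)*(0) = -64
C[2][1] = (-8)*(4) + (7)*(2) = -18
= [[72, 48], [-72, -36], [-64, -18]]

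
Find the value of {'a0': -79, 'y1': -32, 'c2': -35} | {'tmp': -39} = {'a0': -79, 'y1': -32, 'c2': -35, 'tmp': -39}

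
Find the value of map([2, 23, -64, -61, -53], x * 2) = 2*2=4, 23*2=46, -64*2=-128, -61*2=-122, -53*2=-106
= [4, 46, -128, -122, -106]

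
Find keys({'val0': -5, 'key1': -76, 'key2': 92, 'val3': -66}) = ['val0', 'key1', 'key2', 'val3']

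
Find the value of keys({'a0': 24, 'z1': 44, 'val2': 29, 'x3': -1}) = ['a0', 'z1', 'val2', 'x3']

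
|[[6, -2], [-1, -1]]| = (6)*(-1) - (-2)*(-1)
= -8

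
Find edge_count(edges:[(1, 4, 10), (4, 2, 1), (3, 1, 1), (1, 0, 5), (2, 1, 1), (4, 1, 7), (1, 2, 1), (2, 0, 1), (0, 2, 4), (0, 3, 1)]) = 10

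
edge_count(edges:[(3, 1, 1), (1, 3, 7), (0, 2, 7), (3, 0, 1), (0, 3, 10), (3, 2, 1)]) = 6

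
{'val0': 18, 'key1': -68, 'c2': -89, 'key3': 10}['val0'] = 18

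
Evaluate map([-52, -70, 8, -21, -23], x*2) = [-104, -140, 16, -42, -46]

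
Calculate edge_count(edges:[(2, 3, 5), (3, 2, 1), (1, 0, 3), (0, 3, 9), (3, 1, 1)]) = 5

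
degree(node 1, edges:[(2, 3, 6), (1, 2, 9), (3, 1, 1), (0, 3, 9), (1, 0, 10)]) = 3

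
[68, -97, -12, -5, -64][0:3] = [68, -97, -12]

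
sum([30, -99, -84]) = 30 + (-99) + (-84)
= -153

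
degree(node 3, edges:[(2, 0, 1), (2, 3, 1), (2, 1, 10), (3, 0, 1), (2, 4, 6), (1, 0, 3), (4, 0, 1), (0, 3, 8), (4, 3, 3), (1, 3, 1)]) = incident: (2,3), (3,0), (0,3), (4,3), (1,3)
= 5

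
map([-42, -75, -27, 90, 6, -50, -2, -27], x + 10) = -42+10=-32, -75+10=-65, -27+10=-17, 90+10=100, 6+10=16, -50+10=-40, -2+10=8, -27+10=-17
= [-32, -65, -17, 100, 16, -40, 8, -17]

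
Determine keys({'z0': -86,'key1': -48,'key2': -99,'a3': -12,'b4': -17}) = ['z0', 'key1', 'key2', 'a3', 'b4']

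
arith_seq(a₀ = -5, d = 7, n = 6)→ a_0 = -5 + 0*7 = -5
a_1 = -5 + 1*7 = 2
a_2 = -5 + 2*7 = 9
...
= [-5, 2, 9, 16, 23, 30]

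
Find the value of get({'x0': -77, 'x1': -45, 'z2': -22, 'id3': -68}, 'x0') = -77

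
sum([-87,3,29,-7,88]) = 26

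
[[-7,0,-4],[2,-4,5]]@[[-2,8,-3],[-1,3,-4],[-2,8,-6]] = [[22, -88, 45], [-10, 44, -20]]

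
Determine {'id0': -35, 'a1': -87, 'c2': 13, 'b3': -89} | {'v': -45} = {'id0': -35, 'a1': -87, 'c2': 13, 'b3': -89, 'v': -45}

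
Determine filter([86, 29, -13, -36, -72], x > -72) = keep x where x > -72: 86✓, 29✓, -13✓, -36✓, -72✗
= [86, 29, -13, -36]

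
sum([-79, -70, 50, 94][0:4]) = -5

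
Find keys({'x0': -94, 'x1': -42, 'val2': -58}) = ['x0', 'x1', 'val2']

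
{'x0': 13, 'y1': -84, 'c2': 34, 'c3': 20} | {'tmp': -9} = {'x0': 13, 'y1': -84, 'c2': 34, 'c3': 20, 'tmp': -9}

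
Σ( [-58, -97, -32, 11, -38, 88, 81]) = -45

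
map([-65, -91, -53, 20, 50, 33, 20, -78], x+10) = [-55, -81, -43, 30, 60, 43, 30, -68]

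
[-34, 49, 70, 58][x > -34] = [49, 70, 58]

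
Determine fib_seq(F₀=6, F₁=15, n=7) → F_2 = F_1 + F_0 = 21
F_3 = F_2 + F_1 = 36
F_4 = F_3 + F_2 = 57
...
= [6, 15, 21, 36, 57, 93, 150]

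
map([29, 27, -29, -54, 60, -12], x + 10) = [39, 37, -19, -44, 70, -2]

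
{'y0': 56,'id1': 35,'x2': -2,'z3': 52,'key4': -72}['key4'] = -72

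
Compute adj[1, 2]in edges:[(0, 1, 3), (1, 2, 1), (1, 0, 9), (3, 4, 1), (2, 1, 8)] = 1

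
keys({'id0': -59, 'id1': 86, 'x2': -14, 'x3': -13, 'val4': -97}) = ['id0', 'id1', 'x2', 'x3', 'val4']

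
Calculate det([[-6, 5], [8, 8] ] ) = -88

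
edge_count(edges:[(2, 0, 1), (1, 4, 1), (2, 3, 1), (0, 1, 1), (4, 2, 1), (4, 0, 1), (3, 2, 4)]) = 7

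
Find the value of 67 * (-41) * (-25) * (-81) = -5562675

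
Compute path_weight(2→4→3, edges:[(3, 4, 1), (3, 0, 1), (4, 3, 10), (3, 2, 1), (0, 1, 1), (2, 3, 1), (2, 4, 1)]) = w(2→4)=1 + w(4→3)=10
= 11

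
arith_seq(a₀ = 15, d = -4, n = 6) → a_0 = 15 + 0*-4 = 15
a_1 = 15 + 1*-4 = 11
a_2 = 15 + 2*-4 = 7
...
= [15, 11, 7, 3, -1, -5]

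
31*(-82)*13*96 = -3172416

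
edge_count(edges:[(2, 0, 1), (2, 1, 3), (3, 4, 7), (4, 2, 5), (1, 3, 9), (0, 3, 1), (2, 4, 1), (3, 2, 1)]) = 8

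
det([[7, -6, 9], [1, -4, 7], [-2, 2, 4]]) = (1)*(7)*det([[-4, 7], [2, 4]]) + (-1)*(-6)*det([[1, 7], [-2, 4]]) + (1)*(9)*det([[1, -4], [-2, 2]])
= -210 + 108 + -54
= -156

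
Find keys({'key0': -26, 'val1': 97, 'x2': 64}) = ['key0', 'val1', 'x2']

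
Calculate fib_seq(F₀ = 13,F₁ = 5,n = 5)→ F_2 = F_1 + F_0 = 18
F_3 = F_2 + F_1 = 23
F_4 = F_3 + F_2 = 41
= [13, 5, 18, 23, 41]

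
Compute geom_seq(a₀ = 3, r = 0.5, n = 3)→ [3.0, 1.5, 0.75]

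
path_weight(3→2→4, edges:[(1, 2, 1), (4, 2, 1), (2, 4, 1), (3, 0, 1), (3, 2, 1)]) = 2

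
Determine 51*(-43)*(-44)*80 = 7719360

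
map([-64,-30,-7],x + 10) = -64+10=-54, -30+10=-20, -7+10=3
= [-54, -20, 3]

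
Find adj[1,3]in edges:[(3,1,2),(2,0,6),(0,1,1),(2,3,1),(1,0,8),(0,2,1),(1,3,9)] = 9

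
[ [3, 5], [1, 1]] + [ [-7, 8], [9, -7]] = [[-4, 13], [10, -6]]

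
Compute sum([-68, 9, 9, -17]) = (-68) + 9 + 9 + (-17)
= -67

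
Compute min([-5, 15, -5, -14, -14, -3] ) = -14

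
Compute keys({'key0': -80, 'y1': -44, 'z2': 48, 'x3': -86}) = ['key0', 'y1', 'z2', 'x3']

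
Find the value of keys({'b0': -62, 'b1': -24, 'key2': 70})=['b0', 'b1', 'key2']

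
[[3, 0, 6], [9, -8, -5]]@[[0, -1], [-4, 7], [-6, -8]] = C[0][0] = (3)*(0) + (0)*(-4) + (6)*(-6) = -36
C[0][1] = (3)*(-1) + (0)*(7) + (6)*(-8) = -51
C[1][0] = (9)*(0) + (-8)*(-4) + (-5)*(-6) = 62
C[1][1] = (9)*(-1) + (-8)*(7) + (-5)*(-8) = -25
= [[-36, -51], [62, -25]]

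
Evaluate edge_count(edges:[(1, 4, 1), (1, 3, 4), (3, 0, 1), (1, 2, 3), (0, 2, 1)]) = 5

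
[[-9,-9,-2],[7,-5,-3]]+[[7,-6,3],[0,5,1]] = [[-2, -15, 1], [7, 0, -2]]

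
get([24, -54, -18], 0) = 24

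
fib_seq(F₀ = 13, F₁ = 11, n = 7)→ F_2 = F_1 + F_0 = 24
F_3 = F_2 + F_1 = 35
F_4 = F_3 + F_2 = 59
...
= [13, 11, 24, 35, 59, 94, 153]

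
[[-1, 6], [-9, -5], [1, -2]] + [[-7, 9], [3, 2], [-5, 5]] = [[-8, 15], [-6, -3], [-4, 3]]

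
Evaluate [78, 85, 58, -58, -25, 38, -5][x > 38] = keep x where x > 38: 78✓, 85✓, 58✓, -58✗, -25✗, 38✗, -5✗
= [78, 85, 58]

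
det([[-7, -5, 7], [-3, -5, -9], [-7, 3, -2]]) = (1)*(-7)*det([[-5, -9], [3, -2]]) + (-1)*(-5)*det([[-3, -9], [-7, -2]]) + (1)*(7)*det([[-3, -5], [-7, 3]])
= -259 + -285 + -308
= -852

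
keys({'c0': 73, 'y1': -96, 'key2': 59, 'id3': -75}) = ['c0', 'y1', 'key2', 'id3']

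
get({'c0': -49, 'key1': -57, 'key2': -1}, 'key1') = -57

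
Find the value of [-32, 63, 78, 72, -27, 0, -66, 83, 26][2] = 78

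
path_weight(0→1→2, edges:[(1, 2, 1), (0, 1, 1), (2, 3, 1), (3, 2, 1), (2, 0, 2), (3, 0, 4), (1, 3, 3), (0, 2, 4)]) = w(0→1)=1 + w(1→2)=1
= 2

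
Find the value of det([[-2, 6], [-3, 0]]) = 18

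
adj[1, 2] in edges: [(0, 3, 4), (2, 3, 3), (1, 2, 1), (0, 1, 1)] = 1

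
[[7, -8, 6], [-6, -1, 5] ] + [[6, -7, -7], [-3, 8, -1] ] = [[13, -15, -1], [-9, 7, 4]]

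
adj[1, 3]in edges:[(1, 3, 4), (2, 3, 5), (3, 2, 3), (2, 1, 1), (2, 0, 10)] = 4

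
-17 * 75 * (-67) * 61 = 5210925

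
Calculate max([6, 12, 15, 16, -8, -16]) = 16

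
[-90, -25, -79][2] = -79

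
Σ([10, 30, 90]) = 10 + 30 + 90
= 130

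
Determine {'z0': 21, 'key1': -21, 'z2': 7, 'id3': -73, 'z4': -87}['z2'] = 7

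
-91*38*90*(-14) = 4357080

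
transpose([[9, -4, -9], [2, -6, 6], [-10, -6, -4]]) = [[9, 2, -10], [-4, -6, -6], [-9, 6, -4]]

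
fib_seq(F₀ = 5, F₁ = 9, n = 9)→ [5, 9, 14, 23, 37, 60, 97, 157, 254]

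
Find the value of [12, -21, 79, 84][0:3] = [12, -21, 79]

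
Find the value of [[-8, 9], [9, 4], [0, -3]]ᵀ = [[-8, 9, 0], [9, 4, -3]]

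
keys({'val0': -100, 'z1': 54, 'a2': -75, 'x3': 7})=['val0', 'z1', 'a2', 'x3']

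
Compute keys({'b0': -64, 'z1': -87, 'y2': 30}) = ['b0', 'z1', 'y2']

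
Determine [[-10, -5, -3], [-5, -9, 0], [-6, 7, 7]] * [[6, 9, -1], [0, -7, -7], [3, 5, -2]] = C[0][0] = (-10)*(6) + (-5)*(0) + (-3)*(3) = -69
C[0][1] = (-10)*(9) + (-5)*(-7) + (-3)*(5) = -70
C[0][2] = (-10)*(-1) + (-5)*(-7) + (-3)*(-2) = 51
C[1][0] = (-5)*(6) + (-9)*(0) + (0)*(3) = -30
C[1][1] = (-5)*(9) + (-9)*(-7) + (0)*(5) = 18
C[1][2] = (-5)*(-1) + (-9)*(-7) + (0)*(-2) = 68
... (3 more cells)
= [[-69, -70, 51], [-30, 18, 68], [-15, -68, -57]]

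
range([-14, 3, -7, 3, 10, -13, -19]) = 29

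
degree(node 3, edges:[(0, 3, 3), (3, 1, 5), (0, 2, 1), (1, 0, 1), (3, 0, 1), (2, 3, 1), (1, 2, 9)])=4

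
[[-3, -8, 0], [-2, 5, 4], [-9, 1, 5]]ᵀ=[[-3, -2, -9], [-8, 5, 1], [0, 4, 5]]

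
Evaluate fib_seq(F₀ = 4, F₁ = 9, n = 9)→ [4, 9, 13, 22, 35, 57, 92, 149, 241]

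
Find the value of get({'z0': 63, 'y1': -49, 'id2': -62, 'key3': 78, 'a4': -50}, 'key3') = 78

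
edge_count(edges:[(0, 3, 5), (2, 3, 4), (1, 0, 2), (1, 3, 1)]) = 4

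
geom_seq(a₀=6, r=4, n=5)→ [6, 24, 96, 384, 1536]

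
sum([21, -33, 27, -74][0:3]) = slice → [21, -33, 27]
21 + (-33) + 27
= 15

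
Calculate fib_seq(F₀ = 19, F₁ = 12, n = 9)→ F_2 = F_1 + F_0 = 31
F_3 = F_2 + F_1 = 43
F_4 = F_3 + F_2 = 74
...
= [19, 12, 31, 43, 74, 117, 191, 308, 499]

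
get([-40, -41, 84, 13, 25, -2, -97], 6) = -97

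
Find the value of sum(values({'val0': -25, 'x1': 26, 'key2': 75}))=76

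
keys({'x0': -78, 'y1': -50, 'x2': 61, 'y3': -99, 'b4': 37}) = ['x0', 'y1', 'x2', 'y3', 'b4']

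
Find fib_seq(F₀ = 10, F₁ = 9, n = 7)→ [10, 9, 19, 28, 47, 75, 122]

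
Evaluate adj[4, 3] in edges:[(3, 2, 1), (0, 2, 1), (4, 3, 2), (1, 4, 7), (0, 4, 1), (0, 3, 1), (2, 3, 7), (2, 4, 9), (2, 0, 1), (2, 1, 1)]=2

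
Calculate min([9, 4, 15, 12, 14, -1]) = -1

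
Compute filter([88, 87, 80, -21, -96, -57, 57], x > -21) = keep x where x > -21: 88✓, 87✓, 80✓, -21✗, -96✗, -57✗, 57✓
= [88, 87, 80, 57]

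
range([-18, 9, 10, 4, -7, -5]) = 28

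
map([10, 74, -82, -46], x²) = [100, 5476, 6724, 2116]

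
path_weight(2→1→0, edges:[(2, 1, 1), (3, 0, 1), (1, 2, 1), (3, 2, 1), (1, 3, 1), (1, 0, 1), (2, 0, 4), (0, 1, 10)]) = 2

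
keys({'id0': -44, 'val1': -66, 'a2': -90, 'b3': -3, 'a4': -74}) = ['id0', 'val1', 'a2', 'b3', 'a4']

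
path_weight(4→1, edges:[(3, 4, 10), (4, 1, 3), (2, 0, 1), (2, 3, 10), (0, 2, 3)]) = 3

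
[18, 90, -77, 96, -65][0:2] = [18, 90]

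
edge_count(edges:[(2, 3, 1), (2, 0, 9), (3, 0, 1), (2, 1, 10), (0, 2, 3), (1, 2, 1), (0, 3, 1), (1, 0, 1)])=8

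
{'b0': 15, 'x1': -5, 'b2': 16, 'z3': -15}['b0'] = 15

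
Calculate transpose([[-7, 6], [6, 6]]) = [[-7, 6], [6, 6]]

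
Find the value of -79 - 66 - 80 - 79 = -304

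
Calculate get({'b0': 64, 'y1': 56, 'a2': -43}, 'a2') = -43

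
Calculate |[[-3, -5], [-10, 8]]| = -74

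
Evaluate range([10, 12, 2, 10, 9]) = 10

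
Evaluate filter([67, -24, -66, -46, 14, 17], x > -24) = keep x where x > -24: 67✓, -24✗, -66✗, -46✗, 14✓, 17✓
= [67, 14, 17]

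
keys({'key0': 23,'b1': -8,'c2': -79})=['key0', 'b1', 'c2']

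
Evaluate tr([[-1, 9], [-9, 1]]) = diagonal: (-1) + 1
= 0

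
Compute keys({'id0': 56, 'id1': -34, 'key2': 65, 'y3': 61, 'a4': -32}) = ['id0', 'id1', 'key2', 'y3', 'a4']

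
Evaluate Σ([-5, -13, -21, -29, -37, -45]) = -150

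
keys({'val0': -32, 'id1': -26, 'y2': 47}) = ['val0', 'id1', 'y2']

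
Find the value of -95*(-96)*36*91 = 29877120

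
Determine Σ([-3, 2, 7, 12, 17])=35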